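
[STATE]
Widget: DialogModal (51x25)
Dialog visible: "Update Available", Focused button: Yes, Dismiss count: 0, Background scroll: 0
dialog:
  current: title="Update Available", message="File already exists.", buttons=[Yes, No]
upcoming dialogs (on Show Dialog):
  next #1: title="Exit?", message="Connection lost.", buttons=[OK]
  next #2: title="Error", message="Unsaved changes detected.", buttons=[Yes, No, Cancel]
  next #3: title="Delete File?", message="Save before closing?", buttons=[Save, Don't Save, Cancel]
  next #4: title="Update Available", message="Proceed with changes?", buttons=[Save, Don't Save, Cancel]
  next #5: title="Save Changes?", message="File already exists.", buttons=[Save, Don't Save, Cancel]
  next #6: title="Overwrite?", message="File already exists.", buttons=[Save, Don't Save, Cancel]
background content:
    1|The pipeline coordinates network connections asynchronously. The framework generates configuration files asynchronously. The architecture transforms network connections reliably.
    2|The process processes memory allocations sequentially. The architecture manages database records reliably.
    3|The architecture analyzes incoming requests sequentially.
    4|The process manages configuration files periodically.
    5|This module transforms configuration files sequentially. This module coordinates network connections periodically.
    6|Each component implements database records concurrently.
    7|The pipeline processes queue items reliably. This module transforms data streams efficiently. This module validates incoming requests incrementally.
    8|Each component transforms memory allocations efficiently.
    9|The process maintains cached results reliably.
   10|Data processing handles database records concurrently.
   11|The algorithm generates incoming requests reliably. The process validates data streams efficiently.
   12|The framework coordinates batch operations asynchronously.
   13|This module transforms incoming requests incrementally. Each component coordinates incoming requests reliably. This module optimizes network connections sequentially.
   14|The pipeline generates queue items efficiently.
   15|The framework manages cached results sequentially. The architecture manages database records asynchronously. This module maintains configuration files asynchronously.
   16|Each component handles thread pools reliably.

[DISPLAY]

The pipeline coordinates network connections asynch
The process processes memory allocations sequential
The architecture analyzes incoming requests sequent
The process manages configuration files periodicall
This module transforms configuration files sequenti
Each component implements database records concurre
The pipeline processes queue items reliably. This m
Each component transforms memory allocations effici
The process maintains cached results reliably.     
Data processing handles database records concurrent
The algorithm┌──────────────────────┐ests reliably.
The framework│   Update Available   │tions asynchro
This module t│ File already exists. │sts incrementa
The pipeline │      [Yes]  No       │ficiently.    
The framework└──────────────────────┘sequentially. 
Each component handles thread pools reliably.      
                                                   
                                                   
                                                   
                                                   
                                                   
                                                   
                                                   
                                                   
                                                   


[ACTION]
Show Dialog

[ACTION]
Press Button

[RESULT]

The pipeline coordinates network connections asynch
The process processes memory allocations sequential
The architecture analyzes incoming requests sequent
The process manages configuration files periodicall
This module transforms configuration files sequenti
Each component implements database records concurre
The pipeline processes queue items reliably. This m
Each component transforms memory allocations effici
The process maintains cached results reliably.     
Data processing handles database records concurrent
The algorithm generates incoming requests reliably.
The framework coordinates batch operations asynchro
This module transforms incoming requests incrementa
The pipeline generates queue items efficiently.    
The framework manages cached results sequentially. 
Each component handles thread pools reliably.      
                                                   
                                                   
                                                   
                                                   
                                                   
                                                   
                                                   
                                                   
                                                   


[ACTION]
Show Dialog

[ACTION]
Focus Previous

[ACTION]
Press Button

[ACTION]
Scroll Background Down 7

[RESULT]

Each component transforms memory allocations effici
The process maintains cached results reliably.     
Data processing handles database records concurrent
The algorithm generates incoming requests reliably.
The framework coordinates batch operations asynchro
This module transforms incoming requests incrementa
The pipeline generates queue items efficiently.    
The framework manages cached results sequentially. 
Each component handles thread pools reliably.      
                                                   
                                                   
                                                   
                                                   
                                                   
                                                   
                                                   
                                                   
                                                   
                                                   
                                                   
                                                   
                                                   
                                                   
                                                   
                                                   


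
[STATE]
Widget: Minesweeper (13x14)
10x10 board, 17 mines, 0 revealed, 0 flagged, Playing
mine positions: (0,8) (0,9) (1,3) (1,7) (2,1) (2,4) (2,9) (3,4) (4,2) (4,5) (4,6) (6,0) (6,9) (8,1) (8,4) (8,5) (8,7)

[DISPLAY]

■■■■■■■■■■   
■■■■■■■■■■   
■■■■■■■■■■   
■■■■■■■■■■   
■■■■■■■■■■   
■■■■■■■■■■   
■■■■■■■■■■   
■■■■■■■■■■   
■■■■■■■■■■   
■■■■■■■■■■   
             
             
             
             


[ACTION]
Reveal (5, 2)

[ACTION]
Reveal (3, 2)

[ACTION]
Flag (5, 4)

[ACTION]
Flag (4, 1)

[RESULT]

■■■■■■■■■■   
■■■■■■■■■■   
■■■■■■■■■■   
■■2■■■■■■■   
■⚑■■■■■■■■   
■■1■⚑■■■■■   
■■■■■■■■■■   
■■■■■■■■■■   
■■■■■■■■■■   
■■■■■■■■■■   
             
             
             
             


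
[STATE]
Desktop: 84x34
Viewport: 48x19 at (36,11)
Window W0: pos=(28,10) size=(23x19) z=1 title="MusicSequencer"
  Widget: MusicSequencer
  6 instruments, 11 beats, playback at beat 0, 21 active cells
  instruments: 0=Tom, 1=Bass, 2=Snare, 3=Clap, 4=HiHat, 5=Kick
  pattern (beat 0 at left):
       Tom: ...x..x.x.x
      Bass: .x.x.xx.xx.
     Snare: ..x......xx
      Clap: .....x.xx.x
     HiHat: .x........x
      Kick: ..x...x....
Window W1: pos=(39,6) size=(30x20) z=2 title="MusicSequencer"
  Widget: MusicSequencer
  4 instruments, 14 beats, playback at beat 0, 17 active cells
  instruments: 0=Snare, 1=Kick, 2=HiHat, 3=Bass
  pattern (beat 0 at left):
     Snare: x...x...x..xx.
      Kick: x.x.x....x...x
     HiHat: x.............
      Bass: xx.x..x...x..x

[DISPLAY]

equ┃  Kick█·█·█····█···█        ┃               
───┃ HiHat█·············        ┃               
123┃  Bass██·█··█···█··█        ┃               
··█┃                            ┃               
█·█┃                            ┃               
·█·┃                            ┃               
···┃                            ┃               
█··┃                            ┃               
·█·┃                            ┃               
   ┃                            ┃               
   ┃                            ┃               
   ┃                            ┃               
   ┃                            ┃               
   ┃                            ┃               
   ┗━━━━━━━━━━━━━━━━━━━━━━━━━━━━┛               
              ┃                                 
              ┃                                 
━━━━━━━━━━━━━━┛                                 
                                                


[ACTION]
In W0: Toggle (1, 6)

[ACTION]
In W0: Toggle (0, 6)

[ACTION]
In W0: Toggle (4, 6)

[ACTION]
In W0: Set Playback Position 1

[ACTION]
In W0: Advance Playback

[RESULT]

equ┃  Kick█·█·█····█···█        ┃               
───┃ HiHat█·············        ┃               
1▼3┃  Bass██·█··█···█··█        ┃               
··█┃                            ┃               
█·█┃                            ┃               
·█·┃                            ┃               
···┃                            ┃               
█··┃                            ┃               
·█·┃                            ┃               
   ┃                            ┃               
   ┃                            ┃               
   ┃                            ┃               
   ┃                            ┃               
   ┃                            ┃               
   ┗━━━━━━━━━━━━━━━━━━━━━━━━━━━━┛               
              ┃                                 
              ┃                                 
━━━━━━━━━━━━━━┛                                 
                                                


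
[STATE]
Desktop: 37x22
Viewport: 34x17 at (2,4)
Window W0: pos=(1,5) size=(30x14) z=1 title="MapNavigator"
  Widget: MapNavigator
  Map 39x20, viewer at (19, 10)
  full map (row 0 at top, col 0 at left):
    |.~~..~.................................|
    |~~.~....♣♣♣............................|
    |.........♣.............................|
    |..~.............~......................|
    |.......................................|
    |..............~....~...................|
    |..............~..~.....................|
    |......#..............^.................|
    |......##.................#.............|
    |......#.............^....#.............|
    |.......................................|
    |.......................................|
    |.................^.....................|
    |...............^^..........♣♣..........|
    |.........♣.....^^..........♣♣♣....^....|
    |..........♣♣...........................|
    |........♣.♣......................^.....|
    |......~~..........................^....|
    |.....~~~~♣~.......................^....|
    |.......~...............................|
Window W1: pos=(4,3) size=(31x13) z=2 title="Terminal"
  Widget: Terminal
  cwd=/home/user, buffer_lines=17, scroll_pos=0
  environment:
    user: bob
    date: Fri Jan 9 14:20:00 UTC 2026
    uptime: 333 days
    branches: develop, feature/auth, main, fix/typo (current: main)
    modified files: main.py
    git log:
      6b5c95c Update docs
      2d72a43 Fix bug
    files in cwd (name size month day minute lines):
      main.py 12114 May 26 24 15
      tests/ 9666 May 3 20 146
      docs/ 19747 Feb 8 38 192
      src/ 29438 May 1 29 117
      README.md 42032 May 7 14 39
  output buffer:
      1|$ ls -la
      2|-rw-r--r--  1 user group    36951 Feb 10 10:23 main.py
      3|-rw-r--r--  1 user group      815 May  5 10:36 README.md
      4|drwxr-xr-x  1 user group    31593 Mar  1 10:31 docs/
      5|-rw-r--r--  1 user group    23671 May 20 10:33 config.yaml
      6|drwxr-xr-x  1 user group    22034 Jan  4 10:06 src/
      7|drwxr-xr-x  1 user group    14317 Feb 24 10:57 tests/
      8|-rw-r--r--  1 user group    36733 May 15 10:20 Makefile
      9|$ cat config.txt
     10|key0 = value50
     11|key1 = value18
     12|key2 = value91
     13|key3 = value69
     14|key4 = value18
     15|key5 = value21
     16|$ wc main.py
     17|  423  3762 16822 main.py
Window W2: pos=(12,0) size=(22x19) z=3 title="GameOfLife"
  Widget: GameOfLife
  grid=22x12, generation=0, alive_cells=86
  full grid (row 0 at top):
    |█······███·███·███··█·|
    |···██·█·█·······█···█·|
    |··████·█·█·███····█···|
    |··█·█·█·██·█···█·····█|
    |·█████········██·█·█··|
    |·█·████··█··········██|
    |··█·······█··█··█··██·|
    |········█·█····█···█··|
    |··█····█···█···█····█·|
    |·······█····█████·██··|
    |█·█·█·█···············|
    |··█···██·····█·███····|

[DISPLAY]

  ┃ Termin┃······███·███·███··█┃┃ 
━━┠───────┃··██·█·█·······█···█┃┨ 
 M┃$ ls -l┃·████·█·█·███····█··┃┃ 
──┃-rw-r--┃·█·█·█·██·█···█·····┃┃ 
..┃-rw-r--┃█████········██·█·█·┃┃ 
..┃drwxr-x┃█·████··█··········█┃┃ 
.#┃-rw-r--┃·█·······█··█··█··██┃┃ 
.#┃drwxr-x┃·······█·█····█···█·┃┃ 
.#┃drwxr-x┃·█····█···█···█····█┃┃ 
..┃-rw-r--┃······█····█████·██·┃┃ 
..┃$ cat c┃·█·█·█··············┃┃ 
..┗━━━━━━━┃·█···██·····█·███···┃┛ 
..........┃                    ┃  
....♣.....┃                    ┃  
━━━━━━━━━━┗━━━━━━━━━━━━━━━━━━━━┛  
                                  
                                  


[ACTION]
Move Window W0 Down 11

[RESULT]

  ┃ Termin┃······███·███·███··█┃┃ 
  ┠───────┃··██·█·█·······█···█┃┨ 
  ┃$ ls -l┃·████·█·█·███····█··┃┃ 
  ┃-rw-r--┃·█·█·█·██·█···█·····┃┃ 
━━┃-rw-r--┃█████········██·█·█·┃┃ 
 M┃drwxr-x┃█·████··█··········█┃┃ 
──┃-rw-r--┃·█·······█··█··█··██┃┃ 
..┃drwxr-x┃·······█·█····█···█·┃┃ 
..┃drwxr-x┃·█····█···█···█····█┃┃ 
.#┃-rw-r--┃······█····█████·██·┃┃ 
.#┃$ cat c┃·█·█·█··············┃┃ 
.#┗━━━━━━━┃·█···██·····█·███···┃┛ 
..........┃                    ┃  
..........┃                    ┃  
..........┗━━━━━━━━━━━━━━━━━━━━┛  
..........^^..........♣♣....┃     
....♣.....^^..........♣♣♣...┃     


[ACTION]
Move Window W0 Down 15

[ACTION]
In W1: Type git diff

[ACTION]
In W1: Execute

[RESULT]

  ┃ Termin┃······███·███·███··█┃┃ 
  ┠───────┃··██·█·█·······█···█┃┨ 
  ┃  423  ┃·████·█·█·███····█··┃┃ 
  ┃$ git d┃·█·█·█·██·█···█·····┃┃ 
━━┃diff --┃█████········██·█·█·┃┃ 
 M┃--- a/m┃█·████··█··········█┃┃ 
──┃+++ b/m┃·█·······█··█··█··██┃┃ 
..┃@@ -1,3┃·······█·█····█···█·┃┃ 
..┃+# upda┃·█····█···█···█····█┃┃ 
.#┃ import┃······█····█████·██·┃┃ 
.#┃$ █    ┃·█·█·█··············┃┃ 
.#┗━━━━━━━┃·█···██·····█·███···┃┛ 
..........┃                    ┃  
..........┃                    ┃  
..........┗━━━━━━━━━━━━━━━━━━━━┛  
..........^^..........♣♣....┃     
....♣.....^^..........♣♣♣...┃     


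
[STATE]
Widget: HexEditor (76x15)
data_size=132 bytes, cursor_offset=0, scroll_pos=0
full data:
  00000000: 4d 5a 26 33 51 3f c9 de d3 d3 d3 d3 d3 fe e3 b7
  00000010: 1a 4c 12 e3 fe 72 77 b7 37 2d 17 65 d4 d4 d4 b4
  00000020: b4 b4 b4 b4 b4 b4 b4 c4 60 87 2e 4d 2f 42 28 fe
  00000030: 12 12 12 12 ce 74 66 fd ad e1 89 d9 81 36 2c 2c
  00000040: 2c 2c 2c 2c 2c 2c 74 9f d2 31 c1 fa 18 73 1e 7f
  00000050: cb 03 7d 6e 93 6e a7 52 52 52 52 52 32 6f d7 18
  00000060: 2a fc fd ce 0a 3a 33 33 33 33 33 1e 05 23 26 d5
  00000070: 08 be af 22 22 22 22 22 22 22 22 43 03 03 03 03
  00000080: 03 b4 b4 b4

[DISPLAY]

00000000  4D 5a 26 33 51 3f c9 de  d3 d3 d3 d3 d3 fe e3 b7  |MZ&3Q?.........
00000010  1a 4c 12 e3 fe 72 77 b7  37 2d 17 65 d4 d4 d4 b4  |.L...rw.7-.e...
00000020  b4 b4 b4 b4 b4 b4 b4 c4  60 87 2e 4d 2f 42 28 fe  |........`..M/B(
00000030  12 12 12 12 ce 74 66 fd  ad e1 89 d9 81 36 2c 2c  |.....tf......6,
00000040  2c 2c 2c 2c 2c 2c 74 9f  d2 31 c1 fa 18 73 1e 7f  |,,,,,,t..1...s.
00000050  cb 03 7d 6e 93 6e a7 52  52 52 52 52 32 6f d7 18  |..}n.n.RRRRR2o.
00000060  2a fc fd ce 0a 3a 33 33  33 33 33 1e 05 23 26 d5  |*....:33333..#&
00000070  08 be af 22 22 22 22 22  22 22 22 43 03 03 03 03  |...""""""""C...
00000080  03 b4 b4 b4                                       |....           
                                                                            
                                                                            
                                                                            
                                                                            
                                                                            
                                                                            


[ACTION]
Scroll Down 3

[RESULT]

00000030  12 12 12 12 ce 74 66 fd  ad e1 89 d9 81 36 2c 2c  |.....tf......6,
00000040  2c 2c 2c 2c 2c 2c 74 9f  d2 31 c1 fa 18 73 1e 7f  |,,,,,,t..1...s.
00000050  cb 03 7d 6e 93 6e a7 52  52 52 52 52 32 6f d7 18  |..}n.n.RRRRR2o.
00000060  2a fc fd ce 0a 3a 33 33  33 33 33 1e 05 23 26 d5  |*....:33333..#&
00000070  08 be af 22 22 22 22 22  22 22 22 43 03 03 03 03  |...""""""""C...
00000080  03 b4 b4 b4                                       |....           
                                                                            
                                                                            
                                                                            
                                                                            
                                                                            
                                                                            
                                                                            
                                                                            
                                                                            


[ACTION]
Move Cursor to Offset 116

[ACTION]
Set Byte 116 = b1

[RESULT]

00000030  12 12 12 12 ce 74 66 fd  ad e1 89 d9 81 36 2c 2c  |.....tf......6,
00000040  2c 2c 2c 2c 2c 2c 74 9f  d2 31 c1 fa 18 73 1e 7f  |,,,,,,t..1...s.
00000050  cb 03 7d 6e 93 6e a7 52  52 52 52 52 32 6f d7 18  |..}n.n.RRRRR2o.
00000060  2a fc fd ce 0a 3a 33 33  33 33 33 1e 05 23 26 d5  |*....:33333..#&
00000070  08 be af 22 B1 22 22 22  22 22 22 43 03 03 03 03  |...".""""""C...
00000080  03 b4 b4 b4                                       |....           
                                                                            
                                                                            
                                                                            
                                                                            
                                                                            
                                                                            
                                                                            
                                                                            
                                                                            


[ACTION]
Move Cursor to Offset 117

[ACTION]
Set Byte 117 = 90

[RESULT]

00000030  12 12 12 12 ce 74 66 fd  ad e1 89 d9 81 36 2c 2c  |.....tf......6,
00000040  2c 2c 2c 2c 2c 2c 74 9f  d2 31 c1 fa 18 73 1e 7f  |,,,,,,t..1...s.
00000050  cb 03 7d 6e 93 6e a7 52  52 52 52 52 32 6f d7 18  |..}n.n.RRRRR2o.
00000060  2a fc fd ce 0a 3a 33 33  33 33 33 1e 05 23 26 d5  |*....:33333..#&
00000070  08 be af 22 b1 90 22 22  22 22 22 43 03 03 03 03  |...".."""""C...
00000080  03 b4 b4 b4                                       |....           
                                                                            
                                                                            
                                                                            
                                                                            
                                                                            
                                                                            
                                                                            
                                                                            
                                                                            


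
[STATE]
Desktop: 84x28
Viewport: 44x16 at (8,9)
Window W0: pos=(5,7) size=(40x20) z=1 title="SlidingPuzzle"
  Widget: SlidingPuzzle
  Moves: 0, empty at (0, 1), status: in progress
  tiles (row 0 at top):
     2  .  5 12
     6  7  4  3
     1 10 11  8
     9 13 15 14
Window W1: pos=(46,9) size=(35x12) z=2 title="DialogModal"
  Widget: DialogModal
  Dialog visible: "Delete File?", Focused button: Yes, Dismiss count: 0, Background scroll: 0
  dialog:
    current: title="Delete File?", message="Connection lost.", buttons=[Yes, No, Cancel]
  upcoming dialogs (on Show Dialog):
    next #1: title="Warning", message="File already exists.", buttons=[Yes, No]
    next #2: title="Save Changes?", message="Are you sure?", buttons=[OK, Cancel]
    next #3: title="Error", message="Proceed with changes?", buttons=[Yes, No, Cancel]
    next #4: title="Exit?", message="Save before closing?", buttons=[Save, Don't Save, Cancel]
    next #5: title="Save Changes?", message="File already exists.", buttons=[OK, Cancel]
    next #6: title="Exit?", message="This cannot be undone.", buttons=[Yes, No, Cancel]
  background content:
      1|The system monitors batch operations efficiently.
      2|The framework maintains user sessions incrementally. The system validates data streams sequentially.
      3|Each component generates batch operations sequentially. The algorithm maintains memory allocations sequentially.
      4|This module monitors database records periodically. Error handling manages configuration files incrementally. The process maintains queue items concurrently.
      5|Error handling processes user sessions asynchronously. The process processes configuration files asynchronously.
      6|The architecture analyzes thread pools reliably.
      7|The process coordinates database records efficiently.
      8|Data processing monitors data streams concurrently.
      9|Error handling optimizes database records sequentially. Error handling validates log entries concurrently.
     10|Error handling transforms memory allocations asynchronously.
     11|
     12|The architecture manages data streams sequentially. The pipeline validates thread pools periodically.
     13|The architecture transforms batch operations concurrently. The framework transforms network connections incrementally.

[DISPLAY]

────────────────────────────────────┨ ┏━━━━━
───┬────┬────┬────┐                 ┃ ┃ Dial
 2 │    │  5 │ 12 │                 ┃ ┠─────
───┼────┼────┼────┤                 ┃ ┃The s
 6 │  7 │  4 │  3 │                 ┃ ┃The f
───┼────┼────┼────┤                 ┃ ┃Each 
 1 │ 10 │ 11 │  8 │                 ┃ ┃This 
───┼────┼────┼────┤                 ┃ ┃Error
 9 │ 13 │ 15 │ 14 │                 ┃ ┃The a
───┴────┴────┴────┘                 ┃ ┃The p
ves: 0                              ┃ ┃Data 
                                    ┃ ┗━━━━━
                                    ┃       
                                    ┃       
                                    ┃       
                                    ┃       


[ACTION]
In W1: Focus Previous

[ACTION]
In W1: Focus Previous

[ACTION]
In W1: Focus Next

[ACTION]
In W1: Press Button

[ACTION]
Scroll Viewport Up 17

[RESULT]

                                            
                                            
                                            
                                            
                                            
                                            
                                            
━━━━━━━━━━━━━━━━━━━━━━━━━━━━━━━━━━━━┓       
lidingPuzzle                        ┃       
────────────────────────────────────┨ ┏━━━━━
───┬────┬────┬────┐                 ┃ ┃ Dial
 2 │    │  5 │ 12 │                 ┃ ┠─────
───┼────┼────┼────┤                 ┃ ┃The s
 6 │  7 │  4 │  3 │                 ┃ ┃The f
───┼────┼────┼────┤                 ┃ ┃Each 
 1 │ 10 │ 11 │  8 │                 ┃ ┃This 


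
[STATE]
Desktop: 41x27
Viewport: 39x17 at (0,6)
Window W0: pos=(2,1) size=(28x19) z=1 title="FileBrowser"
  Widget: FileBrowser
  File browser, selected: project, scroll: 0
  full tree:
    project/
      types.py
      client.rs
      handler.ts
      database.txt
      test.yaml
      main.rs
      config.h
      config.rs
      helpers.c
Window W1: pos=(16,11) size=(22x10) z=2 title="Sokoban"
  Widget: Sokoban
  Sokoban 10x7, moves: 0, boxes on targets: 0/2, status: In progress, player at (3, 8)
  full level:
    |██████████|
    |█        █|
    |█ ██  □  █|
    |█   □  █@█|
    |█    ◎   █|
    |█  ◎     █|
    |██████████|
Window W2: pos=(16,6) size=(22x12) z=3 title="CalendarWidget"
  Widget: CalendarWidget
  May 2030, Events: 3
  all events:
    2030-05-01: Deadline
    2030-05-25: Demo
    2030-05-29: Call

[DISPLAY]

  ┃    client.rs┏━━━━━━━━━━━━━━━━━━━━┓ 
  ┃    handler.t┃ CalendarWidget     ┃ 
  ┃    database.┠────────────────────┨ 
  ┃    test.yaml┃      May 2030      ┃ 
  ┃    main.rs  ┃Mo Tu We Th Fr Sa Su┃ 
  ┃    config.h ┃       1*  2  3  4  ┃ 
  ┃    config.rs┃ 6  7  8  9 10 11 12┃ 
  ┃    helpers.c┃13 14 15 16 17 18 19┃ 
  ┃             ┃20 21 22 23 24 25* 2┃ 
  ┃             ┃27 28 29* 30 31     ┃ 
  ┃             ┃                    ┃ 
  ┃             ┗━━━━━━━━━━━━━━━━━━━━┛ 
  ┃             ┃█    ◎   █          ┃ 
  ┗━━━━━━━━━━━━━┃█  ◎     █          ┃ 
                ┗━━━━━━━━━━━━━━━━━━━━┛ 
                                       
                                       


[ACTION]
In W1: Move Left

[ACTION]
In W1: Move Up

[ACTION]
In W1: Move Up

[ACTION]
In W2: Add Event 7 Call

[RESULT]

  ┃    client.rs┏━━━━━━━━━━━━━━━━━━━━┓ 
  ┃    handler.t┃ CalendarWidget     ┃ 
  ┃    database.┠────────────────────┨ 
  ┃    test.yaml┃      May 2030      ┃ 
  ┃    main.rs  ┃Mo Tu We Th Fr Sa Su┃ 
  ┃    config.h ┃       1*  2  3  4  ┃ 
  ┃    config.rs┃ 6  7*  8  9 10 11 1┃ 
  ┃    helpers.c┃13 14 15 16 17 18 19┃ 
  ┃             ┃20 21 22 23 24 25* 2┃ 
  ┃             ┃27 28 29* 30 31     ┃ 
  ┃             ┃                    ┃ 
  ┃             ┗━━━━━━━━━━━━━━━━━━━━┛ 
  ┃             ┃█    ◎   █          ┃ 
  ┗━━━━━━━━━━━━━┃█  ◎     █          ┃ 
                ┗━━━━━━━━━━━━━━━━━━━━┛ 
                                       
                                       


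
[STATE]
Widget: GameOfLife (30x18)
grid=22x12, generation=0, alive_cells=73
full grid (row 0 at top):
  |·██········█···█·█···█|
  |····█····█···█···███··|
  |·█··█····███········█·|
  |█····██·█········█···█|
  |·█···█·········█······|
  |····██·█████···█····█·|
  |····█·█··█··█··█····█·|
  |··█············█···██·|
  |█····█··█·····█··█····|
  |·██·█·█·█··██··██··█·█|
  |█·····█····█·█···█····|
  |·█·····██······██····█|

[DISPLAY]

Gen: 0                        
·██········█···█·█···█        
····█····█···█···███··        
·█··█····███········█·        
█····██·█········█···█        
·█···█·········█······        
····██·█████···█····█·        
····█·█··█··█··█····█·        
··█············█···██·        
█····█··█·····█··█····        
·██·█·█·█··██··██··█·█        
█·····█····█·█···█····        
·█·····██······██····█        
                              
                              
                              
                              
                              


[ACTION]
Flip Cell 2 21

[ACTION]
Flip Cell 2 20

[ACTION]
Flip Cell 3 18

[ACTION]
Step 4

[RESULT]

Gen: 4                        
·█·█··················        
·█·····███·······██·█·        
·····██·········█···█·        
···██·█·█········█·█··        
·······█·█······█·····        
·········█·█·█···██·██        
·██······█·█████·····█        
···█··██···█···█████·█        
█····██····█··█·█·····        
··██······█···········        
···██······█·█········        
····█··█··············        
                              
                              
                              
                              
                              


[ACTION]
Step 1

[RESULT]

Gen: 5                        
··█·····█·············        
··█···███········█·█··        
····███··█······█···█·        
····█·█·█·······██····        
·······█·██·····█··██·        
·········█·█·█·███··██        
··█·····█··█·█·█·····█        
·██··███···█·····██·█·        
··██████··██····█·█···        
··██·█····███·········        
··█·█·················        
···██·················        
                              
                              
                              
                              
                              


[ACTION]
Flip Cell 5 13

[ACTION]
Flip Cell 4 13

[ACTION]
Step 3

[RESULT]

Gen: 8                        
·······█·█············        
···██··█··█···········        
··█···█···█····███····        
···█·███████··█··█··█·        
····██·█·█·█·····█··██        
······█··█·█·█········        
·██···█··█·███···█····        
·██·····█████·███·····        
······················        
···█······███·········        
··█·█·················        
··█·█·················        
                              
                              
                              
                              
                              


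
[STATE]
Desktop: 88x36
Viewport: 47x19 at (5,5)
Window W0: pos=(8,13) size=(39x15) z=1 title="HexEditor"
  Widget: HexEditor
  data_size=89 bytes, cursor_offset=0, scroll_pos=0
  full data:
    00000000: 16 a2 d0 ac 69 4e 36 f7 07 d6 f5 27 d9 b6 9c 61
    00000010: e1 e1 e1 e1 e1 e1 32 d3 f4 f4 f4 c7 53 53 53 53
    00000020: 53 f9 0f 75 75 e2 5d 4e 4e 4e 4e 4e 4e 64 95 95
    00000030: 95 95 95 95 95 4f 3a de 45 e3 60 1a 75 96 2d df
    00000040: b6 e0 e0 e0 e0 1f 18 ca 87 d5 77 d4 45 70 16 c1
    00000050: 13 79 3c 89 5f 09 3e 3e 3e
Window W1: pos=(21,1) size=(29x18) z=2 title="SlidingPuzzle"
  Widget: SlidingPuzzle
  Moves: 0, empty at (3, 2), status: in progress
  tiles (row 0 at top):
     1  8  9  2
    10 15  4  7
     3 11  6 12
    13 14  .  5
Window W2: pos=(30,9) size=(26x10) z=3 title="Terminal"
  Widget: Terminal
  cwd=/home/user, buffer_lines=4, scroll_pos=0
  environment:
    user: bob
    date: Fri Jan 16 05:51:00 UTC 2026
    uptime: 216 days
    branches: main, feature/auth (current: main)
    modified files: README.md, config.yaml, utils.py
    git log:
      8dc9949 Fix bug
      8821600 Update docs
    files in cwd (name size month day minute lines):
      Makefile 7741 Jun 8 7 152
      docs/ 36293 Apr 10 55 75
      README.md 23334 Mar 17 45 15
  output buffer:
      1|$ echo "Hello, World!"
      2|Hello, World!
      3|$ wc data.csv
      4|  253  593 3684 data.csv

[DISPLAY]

                ┃│  1 │  8 │  9 │  2 │      ┃  
                ┃├────┼────┼────┼────┤      ┃  
                ┃│ 10 │ 15 │  4 │  7 │      ┃  
                ┃├────┼────┼────┼────┤      ┃  
                ┃│  3 │ 1┏━━━━━━━━━━━━━━━━━━━━━
                ┃├────┼──┃ Terminal            
                ┃│ 13 │ 1┠─────────────────────
                ┃└────┴──┃$ echo "Hello, World!
   ┏━━━━━━━━━━━━┃Moves: 0┃Hello, World!        
   ┃ HexEditor  ┃        ┃$ wc data.csv        
   ┠────────────┃        ┃  253  593 3684 data.
   ┃00000000  16┃        ┃$ █                  
   ┃00000010  e1┃        ┃                     
   ┃00000020  53┗━━━━━━━━┗━━━━━━━━━━━━━━━━━━━━━
   ┃00000030  95 95 95 95 95 4f 3a de  45┃     
   ┃00000040  b6 e0 e0 e0 e0 1f 18 ca  87┃     
   ┃00000050  13 79 3c 89 5f 09 3e 3e  3e┃     
   ┃                                     ┃     
   ┃                                     ┃     


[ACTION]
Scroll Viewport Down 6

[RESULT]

                ┃│ 13 │ 1┠─────────────────────
                ┃└────┴──┃$ echo "Hello, World!
   ┏━━━━━━━━━━━━┃Moves: 0┃Hello, World!        
   ┃ HexEditor  ┃        ┃$ wc data.csv        
   ┠────────────┃        ┃  253  593 3684 data.
   ┃00000000  16┃        ┃$ █                  
   ┃00000010  e1┃        ┃                     
   ┃00000020  53┗━━━━━━━━┗━━━━━━━━━━━━━━━━━━━━━
   ┃00000030  95 95 95 95 95 4f 3a de  45┃     
   ┃00000040  b6 e0 e0 e0 e0 1f 18 ca  87┃     
   ┃00000050  13 79 3c 89 5f 09 3e 3e  3e┃     
   ┃                                     ┃     
   ┃                                     ┃     
   ┃                                     ┃     
   ┃                                     ┃     
   ┃                                     ┃     
   ┗━━━━━━━━━━━━━━━━━━━━━━━━━━━━━━━━━━━━━┛     
                                               
                                               


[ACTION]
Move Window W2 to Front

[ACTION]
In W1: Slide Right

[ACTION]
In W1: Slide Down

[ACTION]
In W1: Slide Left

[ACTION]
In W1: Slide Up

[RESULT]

                ┃│ 13 │ 1┠─────────────────────
                ┃└────┴──┃$ echo "Hello, World!
   ┏━━━━━━━━━━━━┃Moves: 4┃Hello, World!        
   ┃ HexEditor  ┃        ┃$ wc data.csv        
   ┠────────────┃        ┃  253  593 3684 data.
   ┃00000000  16┃        ┃$ █                  
   ┃00000010  e1┃        ┃                     
   ┃00000020  53┗━━━━━━━━┗━━━━━━━━━━━━━━━━━━━━━
   ┃00000030  95 95 95 95 95 4f 3a de  45┃     
   ┃00000040  b6 e0 e0 e0 e0 1f 18 ca  87┃     
   ┃00000050  13 79 3c 89 5f 09 3e 3e  3e┃     
   ┃                                     ┃     
   ┃                                     ┃     
   ┃                                     ┃     
   ┃                                     ┃     
   ┃                                     ┃     
   ┗━━━━━━━━━━━━━━━━━━━━━━━━━━━━━━━━━━━━━┛     
                                               
                                               
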